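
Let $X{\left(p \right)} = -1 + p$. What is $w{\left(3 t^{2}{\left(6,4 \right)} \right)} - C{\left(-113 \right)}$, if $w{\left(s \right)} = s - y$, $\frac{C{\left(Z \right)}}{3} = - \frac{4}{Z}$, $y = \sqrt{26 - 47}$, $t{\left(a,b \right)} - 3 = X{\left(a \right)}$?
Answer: $\frac{21684}{113} - i \sqrt{21} \approx 191.89 - 4.5826 i$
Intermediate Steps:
$t{\left(a,b \right)} = 2 + a$ ($t{\left(a,b \right)} = 3 + \left(-1 + a\right) = 2 + a$)
$y = i \sqrt{21}$ ($y = \sqrt{-21} = i \sqrt{21} \approx 4.5826 i$)
$C{\left(Z \right)} = - \frac{12}{Z}$ ($C{\left(Z \right)} = 3 \left(- \frac{4}{Z}\right) = - \frac{12}{Z}$)
$w{\left(s \right)} = s - i \sqrt{21}$
$w{\left(3 t^{2}{\left(6,4 \right)} \right)} - C{\left(-113 \right)} = \left(3 \left(2 + 6\right)^{2} - i \sqrt{21}\right) - - \frac{12}{-113} = \left(3 \cdot 8^{2} - i \sqrt{21}\right) - \left(-12\right) \left(- \frac{1}{113}\right) = \left(3 \cdot 64 - i \sqrt{21}\right) - \frac{12}{113} = \left(192 - i \sqrt{21}\right) - \frac{12}{113} = \frac{21684}{113} - i \sqrt{21}$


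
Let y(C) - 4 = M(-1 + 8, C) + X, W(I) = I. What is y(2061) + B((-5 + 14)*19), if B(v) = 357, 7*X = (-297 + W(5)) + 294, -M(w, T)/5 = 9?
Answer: 2214/7 ≈ 316.29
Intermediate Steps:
M(w, T) = -45 (M(w, T) = -5*9 = -45)
X = 2/7 (X = ((-297 + 5) + 294)/7 = (-292 + 294)/7 = (⅐)*2 = 2/7 ≈ 0.28571)
y(C) = -285/7 (y(C) = 4 + (-45 + 2/7) = 4 - 313/7 = -285/7)
y(2061) + B((-5 + 14)*19) = -285/7 + 357 = 2214/7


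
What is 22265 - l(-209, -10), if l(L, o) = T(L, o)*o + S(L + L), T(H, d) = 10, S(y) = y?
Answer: 22783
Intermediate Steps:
l(L, o) = 2*L + 10*o (l(L, o) = 10*o + (L + L) = 10*o + 2*L = 2*L + 10*o)
22265 - l(-209, -10) = 22265 - (2*(-209) + 10*(-10)) = 22265 - (-418 - 100) = 22265 - 1*(-518) = 22265 + 518 = 22783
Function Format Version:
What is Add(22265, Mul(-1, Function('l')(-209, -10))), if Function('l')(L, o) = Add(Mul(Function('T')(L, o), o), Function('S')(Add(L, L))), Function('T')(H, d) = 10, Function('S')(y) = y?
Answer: 22783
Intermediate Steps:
Function('l')(L, o) = Add(Mul(2, L), Mul(10, o)) (Function('l')(L, o) = Add(Mul(10, o), Add(L, L)) = Add(Mul(10, o), Mul(2, L)) = Add(Mul(2, L), Mul(10, o)))
Add(22265, Mul(-1, Function('l')(-209, -10))) = Add(22265, Mul(-1, Add(Mul(2, -209), Mul(10, -10)))) = Add(22265, Mul(-1, Add(-418, -100))) = Add(22265, Mul(-1, -518)) = Add(22265, 518) = 22783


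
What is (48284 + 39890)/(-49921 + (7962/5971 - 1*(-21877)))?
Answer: -263243477/83721381 ≈ -3.1443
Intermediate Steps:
(48284 + 39890)/(-49921 + (7962/5971 - 1*(-21877))) = 88174/(-49921 + (7962*(1/5971) + 21877)) = 88174/(-49921 + (7962/5971 + 21877)) = 88174/(-49921 + 130635529/5971) = 88174/(-167442762/5971) = 88174*(-5971/167442762) = -263243477/83721381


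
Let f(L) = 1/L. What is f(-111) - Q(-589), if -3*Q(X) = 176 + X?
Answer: -5094/37 ≈ -137.68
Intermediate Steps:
Q(X) = -176/3 - X/3 (Q(X) = -(176 + X)/3 = -176/3 - X/3)
f(-111) - Q(-589) = 1/(-111) - (-176/3 - ⅓*(-589)) = -1/111 - (-176/3 + 589/3) = -1/111 - 1*413/3 = -1/111 - 413/3 = -5094/37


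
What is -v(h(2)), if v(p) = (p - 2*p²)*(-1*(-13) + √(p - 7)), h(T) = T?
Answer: 78 + 6*I*√5 ≈ 78.0 + 13.416*I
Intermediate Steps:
v(p) = (13 + √(-7 + p))*(p - 2*p²) (v(p) = (p - 2*p²)*(13 + √(-7 + p)) = (13 + √(-7 + p))*(p - 2*p²))
-v(h(2)) = -2*(13 + √(-7 + 2) - 26*2 - 2*2*√(-7 + 2)) = -2*(13 + √(-5) - 52 - 2*2*√(-5)) = -2*(13 + I*√5 - 52 - 2*2*I*√5) = -2*(13 + I*√5 - 52 - 4*I*√5) = -2*(-39 - 3*I*√5) = -(-78 - 6*I*√5) = 78 + 6*I*√5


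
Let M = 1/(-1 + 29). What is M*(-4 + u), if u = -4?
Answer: -2/7 ≈ -0.28571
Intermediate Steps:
M = 1/28 ≈ 0.035714
M*(-4 + u) = (-4 - 4)/28 = (1/28)*(-8) = -2/7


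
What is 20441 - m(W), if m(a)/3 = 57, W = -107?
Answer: 20270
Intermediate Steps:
m(a) = 171 (m(a) = 3*57 = 171)
20441 - m(W) = 20441 - 1*171 = 20441 - 171 = 20270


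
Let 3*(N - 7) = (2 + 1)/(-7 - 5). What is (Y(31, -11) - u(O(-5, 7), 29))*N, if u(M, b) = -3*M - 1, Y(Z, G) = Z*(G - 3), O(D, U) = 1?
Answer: -17845/6 ≈ -2974.2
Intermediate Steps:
Y(Z, G) = Z*(-3 + G)
u(M, b) = -1 - 3*M
N = 83/12 (N = 7 + ((2 + 1)/(-7 - 5))/3 = 7 + (3/(-12))/3 = 7 + (3*(-1/12))/3 = 7 + (1/3)*(-1/4) = 7 - 1/12 = 83/12 ≈ 6.9167)
(Y(31, -11) - u(O(-5, 7), 29))*N = (31*(-3 - 11) - (-1 - 3*1))*(83/12) = (31*(-14) - (-1 - 3))*(83/12) = (-434 - 1*(-4))*(83/12) = (-434 + 4)*(83/12) = -430*83/12 = -17845/6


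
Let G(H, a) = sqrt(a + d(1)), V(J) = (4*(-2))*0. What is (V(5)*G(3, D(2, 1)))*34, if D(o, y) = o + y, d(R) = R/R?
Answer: 0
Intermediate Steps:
V(J) = 0 (V(J) = -8*0 = 0)
d(R) = 1
G(H, a) = sqrt(1 + a) (G(H, a) = sqrt(a + 1) = sqrt(1 + a))
(V(5)*G(3, D(2, 1)))*34 = (0*sqrt(1 + (2 + 1)))*34 = (0*sqrt(1 + 3))*34 = (0*sqrt(4))*34 = (0*2)*34 = 0*34 = 0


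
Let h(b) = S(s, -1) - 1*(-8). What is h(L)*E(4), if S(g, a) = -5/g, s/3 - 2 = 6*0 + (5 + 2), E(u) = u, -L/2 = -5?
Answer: 844/27 ≈ 31.259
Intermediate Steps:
L = 10 (L = -2*(-5) = 10)
s = 27 (s = 6 + 3*(6*0 + (5 + 2)) = 6 + 3*(0 + 7) = 6 + 3*7 = 6 + 21 = 27)
h(b) = 211/27 (h(b) = -5/27 - 1*(-8) = -5*1/27 + 8 = -5/27 + 8 = 211/27)
h(L)*E(4) = (211/27)*4 = 844/27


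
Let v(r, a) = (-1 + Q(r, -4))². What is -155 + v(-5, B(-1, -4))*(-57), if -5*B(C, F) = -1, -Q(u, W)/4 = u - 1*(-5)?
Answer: -212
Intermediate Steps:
Q(u, W) = -20 - 4*u (Q(u, W) = -4*(u - 1*(-5)) = -4*(u + 5) = -4*(5 + u) = -20 - 4*u)
B(C, F) = ⅕ (B(C, F) = -⅕*(-1) = ⅕)
v(r, a) = (-21 - 4*r)² (v(r, a) = (-1 + (-20 - 4*r))² = (-21 - 4*r)²)
-155 + v(-5, B(-1, -4))*(-57) = -155 + (21 + 4*(-5))²*(-57) = -155 + (21 - 20)²*(-57) = -155 + 1²*(-57) = -155 + 1*(-57) = -155 - 57 = -212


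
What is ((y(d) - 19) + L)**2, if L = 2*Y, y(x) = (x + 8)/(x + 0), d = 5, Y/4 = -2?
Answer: 26244/25 ≈ 1049.8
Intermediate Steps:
Y = -8 (Y = 4*(-2) = -8)
y(x) = (8 + x)/x
L = -16 (L = 2*(-8) = -16)
((y(d) - 19) + L)**2 = (((8 + 5)/5 - 19) - 16)**2 = (((1/5)*13 - 19) - 16)**2 = ((13/5 - 19) - 16)**2 = (-82/5 - 16)**2 = (-162/5)**2 = 26244/25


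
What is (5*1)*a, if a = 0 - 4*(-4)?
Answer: 80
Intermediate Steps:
a = 16 (a = 0 + 16 = 16)
(5*1)*a = (5*1)*16 = 5*16 = 80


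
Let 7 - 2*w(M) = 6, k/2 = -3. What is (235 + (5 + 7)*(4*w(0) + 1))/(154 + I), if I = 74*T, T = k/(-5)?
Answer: 1355/1214 ≈ 1.1161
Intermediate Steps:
k = -6 (k = 2*(-3) = -6)
T = 6/5 (T = -6/(-5) = -6*(-1/5) = 6/5 ≈ 1.2000)
w(M) = 1/2 (w(M) = 7/2 - 1/2*6 = 7/2 - 3 = 1/2)
I = 444/5 (I = 74*(6/5) = 444/5 ≈ 88.800)
(235 + (5 + 7)*(4*w(0) + 1))/(154 + I) = (235 + (5 + 7)*(4*(1/2) + 1))/(154 + 444/5) = (235 + 12*(2 + 1))/(1214/5) = (235 + 12*3)*(5/1214) = (235 + 36)*(5/1214) = 271*(5/1214) = 1355/1214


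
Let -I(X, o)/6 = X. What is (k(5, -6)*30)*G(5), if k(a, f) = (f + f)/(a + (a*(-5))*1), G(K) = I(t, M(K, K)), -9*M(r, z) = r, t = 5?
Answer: -540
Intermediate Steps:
M(r, z) = -r/9
I(X, o) = -6*X
G(K) = -30 (G(K) = -6*5 = -30)
k(a, f) = -f/(2*a) (k(a, f) = (2*f)/(a - 5*a*1) = (2*f)/(a - 5*a) = (2*f)/((-4*a)) = (2*f)*(-1/(4*a)) = -f/(2*a))
(k(5, -6)*30)*G(5) = (-½*(-6)/5*30)*(-30) = (-½*(-6)*⅕*30)*(-30) = ((⅗)*30)*(-30) = 18*(-30) = -540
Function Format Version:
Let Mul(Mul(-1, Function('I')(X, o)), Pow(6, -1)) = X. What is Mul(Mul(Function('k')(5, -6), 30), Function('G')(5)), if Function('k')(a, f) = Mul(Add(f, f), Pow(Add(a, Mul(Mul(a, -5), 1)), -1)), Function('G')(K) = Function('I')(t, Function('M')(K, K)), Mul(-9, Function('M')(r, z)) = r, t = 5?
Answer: -540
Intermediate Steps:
Function('M')(r, z) = Mul(Rational(-1, 9), r)
Function('I')(X, o) = Mul(-6, X)
Function('G')(K) = -30 (Function('G')(K) = Mul(-6, 5) = -30)
Function('k')(a, f) = Mul(Rational(-1, 2), f, Pow(a, -1)) (Function('k')(a, f) = Mul(Mul(2, f), Pow(Add(a, Mul(Mul(-5, a), 1)), -1)) = Mul(Mul(2, f), Pow(Add(a, Mul(-5, a)), -1)) = Mul(Mul(2, f), Pow(Mul(-4, a), -1)) = Mul(Mul(2, f), Mul(Rational(-1, 4), Pow(a, -1))) = Mul(Rational(-1, 2), f, Pow(a, -1)))
Mul(Mul(Function('k')(5, -6), 30), Function('G')(5)) = Mul(Mul(Mul(Rational(-1, 2), -6, Pow(5, -1)), 30), -30) = Mul(Mul(Mul(Rational(-1, 2), -6, Rational(1, 5)), 30), -30) = Mul(Mul(Rational(3, 5), 30), -30) = Mul(18, -30) = -540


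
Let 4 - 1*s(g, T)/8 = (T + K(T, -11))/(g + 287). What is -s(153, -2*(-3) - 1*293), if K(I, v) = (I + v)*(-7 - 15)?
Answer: 4509/55 ≈ 81.982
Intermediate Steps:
K(I, v) = -22*I - 22*v (K(I, v) = (I + v)*(-22) = -22*I - 22*v)
s(g, T) = 32 - 8*(242 - 21*T)/(287 + g) (s(g, T) = 32 - 8*(T + (-22*T - 22*(-11)))/(g + 287) = 32 - 8*(T + (-22*T + 242))/(287 + g) = 32 - 8*(T + (242 - 22*T))/(287 + g) = 32 - 8*(242 - 21*T)/(287 + g))
-s(153, -2*(-3) - 1*293) = -8*(906 + 4*153 + 21*(-2*(-3) - 1*293))/(287 + 153) = -8*(906 + 612 + 21*(6 - 293))/440 = -8*(906 + 612 + 21*(-287))/440 = -8*(906 + 612 - 6027)/440 = -8*(-4509)/440 = -1*(-4509/55) = 4509/55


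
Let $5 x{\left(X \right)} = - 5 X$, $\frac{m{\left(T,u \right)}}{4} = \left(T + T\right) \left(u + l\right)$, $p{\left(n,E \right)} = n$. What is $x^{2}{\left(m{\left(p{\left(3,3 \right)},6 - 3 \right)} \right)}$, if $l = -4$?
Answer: $576$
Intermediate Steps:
$m{\left(T,u \right)} = 8 T \left(-4 + u\right)$ ($m{\left(T,u \right)} = 4 \left(T + T\right) \left(u - 4\right) = 4 \cdot 2 T \left(-4 + u\right) = 8 T \left(-4 + u\right)$)
$x{\left(X \right)} = - X$ ($x{\left(X \right)} = \frac{\left(-5\right) X}{5} = - X$)
$x^{2}{\left(m{\left(p{\left(3,3 \right)},6 - 3 \right)} \right)} = \left(- 8 \cdot 3 \left(-4 + \left(6 - 3\right)\right)\right)^{2} = \left(- 8 \cdot 3 \left(-4 + 3\right)\right)^{2} = \left(- 8 \cdot 3 \left(-1\right)\right)^{2} = \left(\left(-1\right) \left(-24\right)\right)^{2} = 24^{2} = 576$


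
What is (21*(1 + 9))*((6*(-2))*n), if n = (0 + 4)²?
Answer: -40320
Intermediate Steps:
n = 16 (n = 4² = 16)
(21*(1 + 9))*((6*(-2))*n) = (21*(1 + 9))*((6*(-2))*16) = (21*10)*(-12*16) = 210*(-192) = -40320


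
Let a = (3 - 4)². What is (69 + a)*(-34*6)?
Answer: -14280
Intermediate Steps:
a = 1 (a = (-1)² = 1)
(69 + a)*(-34*6) = (69 + 1)*(-34*6) = 70*(-204) = -14280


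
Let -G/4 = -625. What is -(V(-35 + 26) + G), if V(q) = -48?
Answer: -2452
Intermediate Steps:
G = 2500 (G = -4*(-625) = 2500)
-(V(-35 + 26) + G) = -(-48 + 2500) = -1*2452 = -2452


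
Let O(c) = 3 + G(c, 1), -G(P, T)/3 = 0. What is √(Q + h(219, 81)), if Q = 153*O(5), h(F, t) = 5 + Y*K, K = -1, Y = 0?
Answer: 4*√29 ≈ 21.541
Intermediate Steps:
G(P, T) = 0 (G(P, T) = -3*0 = 0)
O(c) = 3 (O(c) = 3 + 0 = 3)
h(F, t) = 5 (h(F, t) = 5 + 0*(-1) = 5 + 0 = 5)
Q = 459 (Q = 153*3 = 459)
√(Q + h(219, 81)) = √(459 + 5) = √464 = 4*√29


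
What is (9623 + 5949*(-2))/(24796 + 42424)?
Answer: -455/13444 ≈ -0.033844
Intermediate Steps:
(9623 + 5949*(-2))/(24796 + 42424) = (9623 - 11898)/67220 = -2275*1/67220 = -455/13444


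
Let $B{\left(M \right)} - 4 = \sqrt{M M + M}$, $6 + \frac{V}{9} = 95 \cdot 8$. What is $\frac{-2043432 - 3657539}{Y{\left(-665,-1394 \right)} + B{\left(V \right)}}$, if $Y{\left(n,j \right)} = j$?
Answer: $- \frac{3962174845}{22062241} - \frac{17102913 \sqrt{5117398}}{44124482} \approx -1056.4$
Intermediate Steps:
$V = 6786$ ($V = -54 + 9 \cdot 95 \cdot 8 = -54 + 9 \cdot 760 = -54 + 6840 = 6786$)
$B{\left(M \right)} = 4 + \sqrt{M + M^{2}}$ ($B{\left(M \right)} = 4 + \sqrt{M M + M} = 4 + \sqrt{M^{2} + M} = 4 + \sqrt{M + M^{2}}$)
$\frac{-2043432 - 3657539}{Y{\left(-665,-1394 \right)} + B{\left(V \right)}} = \frac{-2043432 - 3657539}{-1394 + \left(4 + \sqrt{6786 \left(1 + 6786\right)}\right)} = \frac{-2043432 - 3657539}{-1394 + \left(4 + \sqrt{6786 \cdot 6787}\right)} = \frac{-2043432 - 3657539}{-1394 + \left(4 + \sqrt{46056582}\right)} = - \frac{5700971}{-1394 + \left(4 + 3 \sqrt{5117398}\right)} = - \frac{5700971}{-1390 + 3 \sqrt{5117398}}$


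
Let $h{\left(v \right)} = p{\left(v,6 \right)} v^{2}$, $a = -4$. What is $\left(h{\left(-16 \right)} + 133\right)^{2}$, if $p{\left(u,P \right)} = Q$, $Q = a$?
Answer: $793881$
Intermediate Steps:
$Q = -4$
$p{\left(u,P \right)} = -4$
$h{\left(v \right)} = - 4 v^{2}$
$\left(h{\left(-16 \right)} + 133\right)^{2} = \left(- 4 \left(-16\right)^{2} + 133\right)^{2} = \left(\left(-4\right) 256 + 133\right)^{2} = \left(-1024 + 133\right)^{2} = \left(-891\right)^{2} = 793881$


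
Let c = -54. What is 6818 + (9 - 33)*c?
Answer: 8114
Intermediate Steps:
6818 + (9 - 33)*c = 6818 + (9 - 33)*(-54) = 6818 - 24*(-54) = 6818 + 1296 = 8114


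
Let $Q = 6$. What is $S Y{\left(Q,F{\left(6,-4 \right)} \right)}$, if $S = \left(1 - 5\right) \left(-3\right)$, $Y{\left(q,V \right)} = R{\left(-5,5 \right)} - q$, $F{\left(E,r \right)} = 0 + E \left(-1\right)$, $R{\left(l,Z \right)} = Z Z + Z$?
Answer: $288$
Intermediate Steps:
$R{\left(l,Z \right)} = Z + Z^{2}$ ($R{\left(l,Z \right)} = Z^{2} + Z = Z + Z^{2}$)
$F{\left(E,r \right)} = - E$ ($F{\left(E,r \right)} = 0 - E = - E$)
$Y{\left(q,V \right)} = 30 - q$ ($Y{\left(q,V \right)} = 5 \left(1 + 5\right) - q = 5 \cdot 6 - q = 30 - q$)
$S = 12$ ($S = \left(-4\right) \left(-3\right) = 12$)
$S Y{\left(Q,F{\left(6,-4 \right)} \right)} = 12 \left(30 - 6\right) = 12 \cdot 24 = 288$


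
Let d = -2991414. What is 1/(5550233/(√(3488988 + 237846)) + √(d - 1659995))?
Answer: 3726834/(5550233*√3726834 + 3726834*I*√4651409) ≈ 0.00022257 - 0.00016696*I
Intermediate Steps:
1/(5550233/(√(3488988 + 237846)) + √(d - 1659995)) = 1/(5550233/(√(3488988 + 237846)) + √(-2991414 - 1659995)) = 1/(5550233/(√3726834) + √(-4651409)) = 1/(5550233*(√3726834/3726834) + I*√4651409) = 1/(5550233*√3726834/3726834 + I*√4651409)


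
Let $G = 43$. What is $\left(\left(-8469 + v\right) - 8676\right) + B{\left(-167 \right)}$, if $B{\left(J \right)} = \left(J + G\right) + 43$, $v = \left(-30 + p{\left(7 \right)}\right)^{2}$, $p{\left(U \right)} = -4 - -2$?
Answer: $-16202$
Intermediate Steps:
$p{\left(U \right)} = -2$ ($p{\left(U \right)} = -4 + 2 = -2$)
$v = 1024$ ($v = \left(-30 - 2\right)^{2} = \left(-32\right)^{2} = 1024$)
$B{\left(J \right)} = 86 + J$ ($B{\left(J \right)} = \left(J + 43\right) + 43 = \left(43 + J\right) + 43 = 86 + J$)
$\left(\left(-8469 + v\right) - 8676\right) + B{\left(-167 \right)} = \left(\left(-8469 + 1024\right) - 8676\right) + \left(86 - 167\right) = \left(-7445 - 8676\right) - 81 = -16121 - 81 = -16202$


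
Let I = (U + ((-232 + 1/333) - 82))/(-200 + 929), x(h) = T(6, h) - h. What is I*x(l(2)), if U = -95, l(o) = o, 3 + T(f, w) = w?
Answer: 136196/80919 ≈ 1.6831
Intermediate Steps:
T(f, w) = -3 + w
x(h) = -3 (x(h) = (-3 + h) - h = -3)
I = -136196/242757 (I = (-95 + ((-232 + 1/333) - 82))/(-200 + 929) = (-95 + ((-232 + 1/333) - 82))/729 = (-95 + (-77255/333 - 82))*(1/729) = (-95 - 104561/333)*(1/729) = -136196/333*1/729 = -136196/242757 ≈ -0.56104)
I*x(l(2)) = -136196/242757*(-3) = 136196/80919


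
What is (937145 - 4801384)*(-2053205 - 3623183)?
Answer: 21934919888732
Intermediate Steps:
(937145 - 4801384)*(-2053205 - 3623183) = -3864239*(-5676388) = 21934919888732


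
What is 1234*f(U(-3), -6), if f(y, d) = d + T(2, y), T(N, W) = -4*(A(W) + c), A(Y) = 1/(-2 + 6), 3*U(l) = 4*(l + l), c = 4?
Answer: -28382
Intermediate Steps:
U(l) = 8*l/3 (U(l) = (4*(l + l))/3 = (4*(2*l))/3 = (8*l)/3 = 8*l/3)
A(Y) = ¼ (A(Y) = 1/4 = ¼)
T(N, W) = -17 (T(N, W) = -4*(¼ + 4) = -4*17/4 = -17)
f(y, d) = -17 + d (f(y, d) = d - 17 = -17 + d)
1234*f(U(-3), -6) = 1234*(-17 - 6) = 1234*(-23) = -28382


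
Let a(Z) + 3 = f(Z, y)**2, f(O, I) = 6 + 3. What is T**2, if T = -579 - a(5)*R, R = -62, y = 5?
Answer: 18122049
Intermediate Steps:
f(O, I) = 9
a(Z) = 78 (a(Z) = -3 + 9**2 = -3 + 81 = 78)
T = 4257 (T = -579 - 78*(-62) = -579 - 1*(-4836) = -579 + 4836 = 4257)
T**2 = 4257**2 = 18122049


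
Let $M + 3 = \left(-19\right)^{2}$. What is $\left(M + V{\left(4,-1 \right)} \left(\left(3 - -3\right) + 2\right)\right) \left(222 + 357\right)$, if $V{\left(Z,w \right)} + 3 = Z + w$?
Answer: $207282$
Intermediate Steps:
$M = 358$ ($M = -3 + \left(-19\right)^{2} = -3 + 361 = 358$)
$V{\left(Z,w \right)} = -3 + Z + w$ ($V{\left(Z,w \right)} = -3 + \left(Z + w\right) = -3 + Z + w$)
$\left(M + V{\left(4,-1 \right)} \left(\left(3 - -3\right) + 2\right)\right) \left(222 + 357\right) = \left(358 + \left(-3 + 4 - 1\right) \left(\left(3 - -3\right) + 2\right)\right) \left(222 + 357\right) = \left(358 + 0 \left(\left(3 + 3\right) + 2\right)\right) 579 = \left(358 + 0 \left(6 + 2\right)\right) 579 = \left(358 + 0 \cdot 8\right) 579 = \left(358 + 0\right) 579 = 358 \cdot 579 = 207282$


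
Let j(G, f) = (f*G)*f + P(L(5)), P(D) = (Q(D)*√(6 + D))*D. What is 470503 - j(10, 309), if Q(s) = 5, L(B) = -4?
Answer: -484307 + 20*√2 ≈ -4.8428e+5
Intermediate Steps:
P(D) = 5*D*√(6 + D) (P(D) = (5*√(6 + D))*D = 5*D*√(6 + D))
j(G, f) = -20*√2 + G*f² (j(G, f) = (f*G)*f + 5*(-4)*√(6 - 4) = (G*f)*f + 5*(-4)*√2 = G*f² - 20*√2 = -20*√2 + G*f²)
470503 - j(10, 309) = 470503 - (-20*√2 + 10*309²) = 470503 - (-20*√2 + 10*95481) = 470503 - (-20*√2 + 954810) = 470503 - (954810 - 20*√2) = 470503 + (-954810 + 20*√2) = -484307 + 20*√2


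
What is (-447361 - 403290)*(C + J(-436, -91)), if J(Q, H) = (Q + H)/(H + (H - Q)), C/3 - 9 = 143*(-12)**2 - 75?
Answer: -13304424075535/254 ≈ -5.2380e+10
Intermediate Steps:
C = 61578 (C = 27 + 3*(143*(-12)**2 - 75) = 27 + 3*(143*144 - 75) = 27 + 3*(20592 - 75) = 27 + 3*20517 = 27 + 61551 = 61578)
J(Q, H) = (H + Q)/(-Q + 2*H)
(-447361 - 403290)*(C + J(-436, -91)) = (-447361 - 403290)*(61578 + (-91 - 436)/(-1*(-436) + 2*(-91))) = -850651*(61578 - 527/(436 - 182)) = -850651*(61578 - 527/254) = -850651*15640285/254 = -13304424075535/254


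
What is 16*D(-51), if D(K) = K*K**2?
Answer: -2122416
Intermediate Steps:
D(K) = K**3
16*D(-51) = 16*(-51)**3 = 16*(-132651) = -2122416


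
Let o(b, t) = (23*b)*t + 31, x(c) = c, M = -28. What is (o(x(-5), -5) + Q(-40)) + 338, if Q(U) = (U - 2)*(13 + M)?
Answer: 1574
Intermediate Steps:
Q(U) = 30 - 15*U (Q(U) = (U - 2)*(13 - 28) = (-2 + U)*(-15) = 30 - 15*U)
o(b, t) = 31 + 23*b*t (o(b, t) = 23*b*t + 31 = 31 + 23*b*t)
(o(x(-5), -5) + Q(-40)) + 338 = ((31 + 23*(-5)*(-5)) + (30 - 15*(-40))) + 338 = ((31 + 575) + (30 + 600)) + 338 = (606 + 630) + 338 = 1236 + 338 = 1574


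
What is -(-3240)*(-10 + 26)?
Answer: 51840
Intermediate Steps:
-(-3240)*(-10 + 26) = -(-3240)*16 = -135*(-384) = 51840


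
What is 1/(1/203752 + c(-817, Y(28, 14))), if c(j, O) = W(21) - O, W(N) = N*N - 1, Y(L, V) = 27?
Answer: 203752/84149577 ≈ 0.0024213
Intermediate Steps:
W(N) = -1 + N² (W(N) = N² - 1 = -1 + N²)
c(j, O) = 440 - O (c(j, O) = (-1 + 21²) - O = (-1 + 441) - O = 440 - O)
1/(1/203752 + c(-817, Y(28, 14))) = 1/(1/203752 + (440 - 1*27)) = 1/(1/203752 + (440 - 27)) = 1/(1/203752 + 413) = 1/(84149577/203752) = 203752/84149577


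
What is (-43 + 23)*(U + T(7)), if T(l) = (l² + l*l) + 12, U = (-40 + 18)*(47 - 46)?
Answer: -1760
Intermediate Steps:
U = -22 (U = -22*1 = -22)
T(l) = 12 + 2*l² (T(l) = (l² + l²) + 12 = 2*l² + 12 = 12 + 2*l²)
(-43 + 23)*(U + T(7)) = (-43 + 23)*(-22 + (12 + 2*7²)) = -20*(-22 + (12 + 2*49)) = -20*(-22 + (12 + 98)) = -20*(-22 + 110) = -20*88 = -1760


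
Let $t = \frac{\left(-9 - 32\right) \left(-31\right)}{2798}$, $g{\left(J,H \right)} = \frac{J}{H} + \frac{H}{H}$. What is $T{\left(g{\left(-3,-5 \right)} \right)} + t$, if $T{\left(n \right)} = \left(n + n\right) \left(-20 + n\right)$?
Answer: $- \frac{4086881}{69950} \approx -58.426$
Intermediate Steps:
$g{\left(J,H \right)} = 1 + \frac{J}{H}$ ($g{\left(J,H \right)} = \frac{J}{H} + 1 = 1 + \frac{J}{H}$)
$T{\left(n \right)} = 2 n \left(-20 + n\right)$
$t = \frac{1271}{2798}$ ($t = \left(-41\right) \left(-31\right) \frac{1}{2798} = 1271 \cdot \frac{1}{2798} = \frac{1271}{2798} \approx 0.45425$)
$T{\left(g{\left(-3,-5 \right)} \right)} + t = 2 \frac{-5 - 3}{-5} \left(-20 + \frac{-5 - 3}{-5}\right) + \frac{1271}{2798} = 2 \left(\left(- \frac{1}{5}\right) \left(-8\right)\right) \left(-20 - - \frac{8}{5}\right) + \frac{1271}{2798} = 2 \cdot \frac{8}{5} \left(-20 + \frac{8}{5}\right) + \frac{1271}{2798} = 2 \cdot \frac{8}{5} \left(- \frac{92}{5}\right) + \frac{1271}{2798} = - \frac{1472}{25} + \frac{1271}{2798} = - \frac{4086881}{69950}$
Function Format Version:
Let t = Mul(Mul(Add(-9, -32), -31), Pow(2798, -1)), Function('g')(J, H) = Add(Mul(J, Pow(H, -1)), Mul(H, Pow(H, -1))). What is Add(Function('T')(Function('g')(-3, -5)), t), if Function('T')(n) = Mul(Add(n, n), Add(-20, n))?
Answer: Rational(-4086881, 69950) ≈ -58.426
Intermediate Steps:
Function('g')(J, H) = Add(1, Mul(J, Pow(H, -1))) (Function('g')(J, H) = Add(Mul(J, Pow(H, -1)), 1) = Add(1, Mul(J, Pow(H, -1))))
Function('T')(n) = Mul(2, n, Add(-20, n)) (Function('T')(n) = Mul(Mul(2, n), Add(-20, n)) = Mul(2, n, Add(-20, n)))
t = Rational(1271, 2798) (t = Mul(Mul(-41, -31), Rational(1, 2798)) = Mul(1271, Rational(1, 2798)) = Rational(1271, 2798) ≈ 0.45425)
Add(Function('T')(Function('g')(-3, -5)), t) = Add(Mul(2, Mul(Pow(-5, -1), Add(-5, -3)), Add(-20, Mul(Pow(-5, -1), Add(-5, -3)))), Rational(1271, 2798)) = Add(Mul(2, Mul(Rational(-1, 5), -8), Add(-20, Mul(Rational(-1, 5), -8))), Rational(1271, 2798)) = Add(Mul(2, Rational(8, 5), Add(-20, Rational(8, 5))), Rational(1271, 2798)) = Add(Mul(2, Rational(8, 5), Rational(-92, 5)), Rational(1271, 2798)) = Add(Rational(-1472, 25), Rational(1271, 2798)) = Rational(-4086881, 69950)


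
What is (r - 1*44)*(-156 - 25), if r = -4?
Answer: 8688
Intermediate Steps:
(r - 1*44)*(-156 - 25) = (-4 - 1*44)*(-156 - 25) = (-4 - 44)*(-181) = -48*(-181) = 8688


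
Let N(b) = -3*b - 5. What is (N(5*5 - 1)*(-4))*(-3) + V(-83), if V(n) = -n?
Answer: -841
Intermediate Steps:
N(b) = -5 - 3*b
(N(5*5 - 1)*(-4))*(-3) + V(-83) = ((-5 - 3*(5*5 - 1))*(-4))*(-3) - 1*(-83) = ((-5 - 3*(25 - 1))*(-4))*(-3) + 83 = ((-5 - 3*24)*(-4))*(-3) + 83 = ((-5 - 72)*(-4))*(-3) + 83 = -77*(-4)*(-3) + 83 = 308*(-3) + 83 = -924 + 83 = -841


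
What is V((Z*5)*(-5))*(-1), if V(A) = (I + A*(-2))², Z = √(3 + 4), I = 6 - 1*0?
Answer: -17536 - 600*√7 ≈ -19123.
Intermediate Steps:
I = 6 (I = 6 + 0 = 6)
Z = √7 ≈ 2.6458
V(A) = (6 - 2*A)² (V(A) = (6 + A*(-2))² = (6 - 2*A)²)
V((Z*5)*(-5))*(-1) = (4*(-3 + (√7*5)*(-5))²)*(-1) = (4*(-3 + (5*√7)*(-5))²)*(-1) = (4*(-3 - 25*√7)²)*(-1) = -4*(-3 - 25*√7)²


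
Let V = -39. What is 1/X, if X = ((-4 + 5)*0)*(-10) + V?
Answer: -1/39 ≈ -0.025641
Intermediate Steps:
X = -39 (X = ((-4 + 5)*0)*(-10) - 39 = (1*0)*(-10) - 39 = 0*(-10) - 39 = 0 - 39 = -39)
1/X = 1/(-39) = -1/39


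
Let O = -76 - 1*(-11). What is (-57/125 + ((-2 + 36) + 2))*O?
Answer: -57759/25 ≈ -2310.4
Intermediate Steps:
O = -65 (O = -76 + 11 = -65)
(-57/125 + ((-2 + 36) + 2))*O = (-57/125 + ((-2 + 36) + 2))*(-65) = (-57*1/125 + (34 + 2))*(-65) = (-57/125 + 36)*(-65) = (4443/125)*(-65) = -57759/25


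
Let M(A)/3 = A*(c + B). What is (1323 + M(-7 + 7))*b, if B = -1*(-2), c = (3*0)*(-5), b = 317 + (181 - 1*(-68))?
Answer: 748818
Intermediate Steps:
b = 566 (b = 317 + (181 + 68) = 317 + 249 = 566)
c = 0 (c = 0*(-5) = 0)
B = 2
M(A) = 6*A (M(A) = 3*(A*(0 + 2)) = 3*(A*2) = 3*(2*A) = 6*A)
(1323 + M(-7 + 7))*b = (1323 + 6*(-7 + 7))*566 = (1323 + 6*0)*566 = (1323 + 0)*566 = 1323*566 = 748818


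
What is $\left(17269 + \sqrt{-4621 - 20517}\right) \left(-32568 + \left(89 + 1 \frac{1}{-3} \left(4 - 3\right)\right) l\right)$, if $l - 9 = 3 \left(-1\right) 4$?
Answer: $-567010346 - 32834 i \sqrt{25138} \approx -5.6701 \cdot 10^{8} - 5.2058 \cdot 10^{6} i$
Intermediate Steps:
$l = -3$ ($l = 9 + 3 \left(-1\right) 4 = 9 - 12 = -3$)
$\left(17269 + \sqrt{-4621 - 20517}\right) \left(-32568 + \left(89 + 1 \frac{1}{-3} \left(4 - 3\right)\right) l\right) = \left(17269 + \sqrt{-4621 - 20517}\right) \left(-32568 + \left(89 + 1 \frac{1}{-3} \left(4 - 3\right)\right) \left(-3\right)\right) = \left(17269 + \sqrt{-25138}\right) \left(-32568 + \left(89 + 1 \left(- \frac{1}{3}\right) 1\right) \left(-3\right)\right) = \left(17269 + i \sqrt{25138}\right) \left(-32568 + \left(89 - \frac{1}{3}\right) \left(-3\right)\right) = \left(17269 + i \sqrt{25138}\right) \left(-32568 + \frac{266}{3} \left(-3\right)\right) = \left(17269 + i \sqrt{25138}\right) \left(-32568 - 266\right) = \left(17269 + i \sqrt{25138}\right) \left(-32834\right) = -567010346 - 32834 i \sqrt{25138}$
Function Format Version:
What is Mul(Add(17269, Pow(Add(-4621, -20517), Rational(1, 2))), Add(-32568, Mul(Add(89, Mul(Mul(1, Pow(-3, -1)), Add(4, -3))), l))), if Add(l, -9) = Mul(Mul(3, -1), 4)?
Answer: Add(-567010346, Mul(-32834, I, Pow(25138, Rational(1, 2)))) ≈ Add(-5.6701e+8, Mul(-5.2058e+6, I))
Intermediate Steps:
l = -3 (l = Add(9, Mul(Mul(3, -1), 4)) = Add(9, Mul(-3, 4)) = Add(9, -12) = -3)
Mul(Add(17269, Pow(Add(-4621, -20517), Rational(1, 2))), Add(-32568, Mul(Add(89, Mul(Mul(1, Pow(-3, -1)), Add(4, -3))), l))) = Mul(Add(17269, Pow(Add(-4621, -20517), Rational(1, 2))), Add(-32568, Mul(Add(89, Mul(Mul(1, Pow(-3, -1)), Add(4, -3))), -3))) = Mul(Add(17269, Pow(-25138, Rational(1, 2))), Add(-32568, Mul(Add(89, Mul(Mul(1, Rational(-1, 3)), 1)), -3))) = Mul(Add(17269, Mul(I, Pow(25138, Rational(1, 2)))), Add(-32568, Mul(Add(89, Mul(Rational(-1, 3), 1)), -3))) = Mul(Add(17269, Mul(I, Pow(25138, Rational(1, 2)))), Add(-32568, Mul(Add(89, Rational(-1, 3)), -3))) = Mul(Add(17269, Mul(I, Pow(25138, Rational(1, 2)))), Add(-32568, Mul(Rational(266, 3), -3))) = Mul(Add(17269, Mul(I, Pow(25138, Rational(1, 2)))), Add(-32568, -266)) = Mul(Add(17269, Mul(I, Pow(25138, Rational(1, 2)))), -32834) = Add(-567010346, Mul(-32834, I, Pow(25138, Rational(1, 2))))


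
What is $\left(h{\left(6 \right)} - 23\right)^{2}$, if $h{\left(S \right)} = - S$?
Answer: $841$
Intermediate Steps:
$\left(h{\left(6 \right)} - 23\right)^{2} = \left(\left(-1\right) 6 - 23\right)^{2} = \left(-6 - 23\right)^{2} = \left(-29\right)^{2} = 841$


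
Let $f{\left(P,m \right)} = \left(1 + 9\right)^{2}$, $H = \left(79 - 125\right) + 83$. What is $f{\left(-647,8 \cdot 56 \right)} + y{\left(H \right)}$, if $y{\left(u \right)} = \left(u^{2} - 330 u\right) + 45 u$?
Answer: $-9076$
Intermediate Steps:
$H = 37$ ($H = -46 + 83 = 37$)
$y{\left(u \right)} = u^{2} - 285 u$
$f{\left(P,m \right)} = 100$ ($f{\left(P,m \right)} = 10^{2} = 100$)
$f{\left(-647,8 \cdot 56 \right)} + y{\left(H \right)} = 100 + 37 \left(-285 + 37\right) = 100 + 37 \left(-248\right) = 100 - 9176 = -9076$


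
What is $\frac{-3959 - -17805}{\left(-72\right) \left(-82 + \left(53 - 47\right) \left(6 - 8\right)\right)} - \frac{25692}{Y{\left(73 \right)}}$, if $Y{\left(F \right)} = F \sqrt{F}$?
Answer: $\frac{6923}{3384} - \frac{25692 \sqrt{73}}{5329} \approx -39.146$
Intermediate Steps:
$Y{\left(F \right)} = F^{\frac{3}{2}}$
$\frac{-3959 - -17805}{\left(-72\right) \left(-82 + \left(53 - 47\right) \left(6 - 8\right)\right)} - \frac{25692}{Y{\left(73 \right)}} = \frac{-3959 - -17805}{\left(-72\right) \left(-82 + \left(53 - 47\right) \left(6 - 8\right)\right)} - \frac{25692}{73^{\frac{3}{2}}} = \frac{-3959 + 17805}{\left(-72\right) \left(-82 + 6 \left(-2\right)\right)} - \frac{25692}{73 \sqrt{73}} = \frac{13846}{\left(-72\right) \left(-82 - 12\right)} - 25692 \frac{\sqrt{73}}{5329} = \frac{13846}{\left(-72\right) \left(-94\right)} - \frac{25692 \sqrt{73}}{5329} = \frac{13846}{6768} - \frac{25692 \sqrt{73}}{5329} = 13846 \cdot \frac{1}{6768} - \frac{25692 \sqrt{73}}{5329} = \frac{6923}{3384} - \frac{25692 \sqrt{73}}{5329}$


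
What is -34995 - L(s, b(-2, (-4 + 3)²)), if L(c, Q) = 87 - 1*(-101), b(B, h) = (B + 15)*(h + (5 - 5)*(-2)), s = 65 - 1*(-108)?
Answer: -35183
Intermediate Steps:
s = 173 (s = 65 + 108 = 173)
b(B, h) = h*(15 + B) (b(B, h) = (15 + B)*(h + 0*(-2)) = (15 + B)*(h + 0) = (15 + B)*h = h*(15 + B))
L(c, Q) = 188 (L(c, Q) = 87 + 101 = 188)
-34995 - L(s, b(-2, (-4 + 3)²)) = -34995 - 1*188 = -34995 - 188 = -35183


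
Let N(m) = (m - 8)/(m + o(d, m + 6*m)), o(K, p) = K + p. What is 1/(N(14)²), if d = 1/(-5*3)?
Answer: 2819041/8100 ≈ 348.03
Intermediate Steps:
d = -1/15 (d = 1/(-15) = -1/15 ≈ -0.066667)
N(m) = (-8 + m)/(-1/15 + 8*m) (N(m) = (m - 8)/(m + (-1/15 + (m + 6*m))) = (-8 + m)/(m + (-1/15 + 7*m)) = (-8 + m)/(-1/15 + 8*m))
1/(N(14)²) = 1/((15*(-8 + 14)/(-1 + 120*14))²) = 1/((15*6/(-1 + 1680))²) = 1/((15*6/1679)²) = 1/((15*(1/1679)*6)²) = 1/((90/1679)²) = 1/(8100/2819041) = 2819041/8100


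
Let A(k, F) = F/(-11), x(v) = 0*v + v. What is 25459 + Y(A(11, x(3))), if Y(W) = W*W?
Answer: 3080548/121 ≈ 25459.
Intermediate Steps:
x(v) = v (x(v) = 0 + v = v)
A(k, F) = -F/11 (A(k, F) = F*(-1/11) = -F/11)
Y(W) = W**2
25459 + Y(A(11, x(3))) = 25459 + (-1/11*3)**2 = 25459 + (-3/11)**2 = 25459 + 9/121 = 3080548/121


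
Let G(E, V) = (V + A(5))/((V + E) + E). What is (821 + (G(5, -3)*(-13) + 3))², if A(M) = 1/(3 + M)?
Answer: 2156952249/3136 ≈ 6.8780e+5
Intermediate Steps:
G(E, V) = (⅛ + V)/(V + 2*E) (G(E, V) = (V + 1/(3 + 5))/((V + E) + E) = (V + 1/8)/((E + V) + E) = (V + ⅛)/(V + 2*E) = (⅛ + V)/(V + 2*E))
(821 + (G(5, -3)*(-13) + 3))² = (821 + (((⅛ - 3)/(-3 + 2*5))*(-13) + 3))² = (821 + ((-23/8/(-3 + 10))*(-13) + 3))² = (821 + ((-23/8/7)*(-13) + 3))² = (821 + (((⅐)*(-23/8))*(-13) + 3))² = (821 + (-23/56*(-13) + 3))² = (821 + (299/56 + 3))² = (821 + 467/56)² = (46443/56)² = 2156952249/3136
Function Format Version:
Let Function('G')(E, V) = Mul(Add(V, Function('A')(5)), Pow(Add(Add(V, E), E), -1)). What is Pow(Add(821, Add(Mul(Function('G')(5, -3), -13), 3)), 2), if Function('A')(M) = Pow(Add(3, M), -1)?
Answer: Rational(2156952249, 3136) ≈ 6.8780e+5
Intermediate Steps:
Function('G')(E, V) = Mul(Pow(Add(V, Mul(2, E)), -1), Add(Rational(1, 8), V)) (Function('G')(E, V) = Mul(Add(V, Pow(Add(3, 5), -1)), Pow(Add(Add(V, E), E), -1)) = Mul(Add(V, Pow(8, -1)), Pow(Add(Add(E, V), E), -1)) = Mul(Add(V, Rational(1, 8)), Pow(Add(V, Mul(2, E)), -1)) = Mul(Add(Rational(1, 8), V), Pow(Add(V, Mul(2, E)), -1)) = Mul(Pow(Add(V, Mul(2, E)), -1), Add(Rational(1, 8), V)))
Pow(Add(821, Add(Mul(Function('G')(5, -3), -13), 3)), 2) = Pow(Add(821, Add(Mul(Mul(Pow(Add(-3, Mul(2, 5)), -1), Add(Rational(1, 8), -3)), -13), 3)), 2) = Pow(Add(821, Add(Mul(Mul(Pow(Add(-3, 10), -1), Rational(-23, 8)), -13), 3)), 2) = Pow(Add(821, Add(Mul(Mul(Pow(7, -1), Rational(-23, 8)), -13), 3)), 2) = Pow(Add(821, Add(Mul(Mul(Rational(1, 7), Rational(-23, 8)), -13), 3)), 2) = Pow(Add(821, Add(Mul(Rational(-23, 56), -13), 3)), 2) = Pow(Add(821, Add(Rational(299, 56), 3)), 2) = Pow(Add(821, Rational(467, 56)), 2) = Pow(Rational(46443, 56), 2) = Rational(2156952249, 3136)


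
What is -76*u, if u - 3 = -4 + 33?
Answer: -2432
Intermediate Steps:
u = 32 (u = 3 + (-4 + 33) = 3 + 29 = 32)
-76*u = -76*32 = -2432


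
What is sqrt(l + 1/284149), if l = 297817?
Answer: sqrt(24045939412463366)/284149 ≈ 545.73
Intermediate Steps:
sqrt(l + 1/284149) = sqrt(297817 + 1/284149) = sqrt(84624402734/284149) = sqrt(24045939412463366)/284149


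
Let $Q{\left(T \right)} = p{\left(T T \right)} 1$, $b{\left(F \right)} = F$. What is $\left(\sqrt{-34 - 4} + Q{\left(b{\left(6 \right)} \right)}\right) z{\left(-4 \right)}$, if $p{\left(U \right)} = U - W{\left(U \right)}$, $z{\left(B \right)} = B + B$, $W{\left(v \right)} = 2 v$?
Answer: $288 - 8 i \sqrt{38} \approx 288.0 - 49.315 i$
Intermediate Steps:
$z{\left(B \right)} = 2 B$
$p{\left(U \right)} = - U$ ($p{\left(U \right)} = U - 2 U = - U$)
$Q{\left(T \right)} = - T^{2}$ ($Q{\left(T \right)} = - T T 1 = - T^{2} \cdot 1 = - T^{2}$)
$\left(\sqrt{-34 - 4} + Q{\left(b{\left(6 \right)} \right)}\right) z{\left(-4 \right)} = \left(\sqrt{-34 - 4} - 6^{2}\right) 2 \left(-4\right) = \left(\sqrt{-38} - 36\right) \left(-8\right) = \left(i \sqrt{38} - 36\right) \left(-8\right) = \left(-36 + i \sqrt{38}\right) \left(-8\right) = 288 - 8 i \sqrt{38}$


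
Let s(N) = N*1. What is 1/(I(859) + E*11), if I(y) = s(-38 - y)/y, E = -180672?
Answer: -859/1707170625 ≈ -5.0317e-7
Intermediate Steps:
s(N) = N
I(y) = (-38 - y)/y
1/(I(859) + E*11) = 1/((-38 - 1*859)/859 - 180672*11) = 1/((-38 - 859)/859 - 1987392) = 1/((1/859)*(-897) - 1987392) = 1/(-897/859 - 1987392) = 1/(-1707170625/859) = -859/1707170625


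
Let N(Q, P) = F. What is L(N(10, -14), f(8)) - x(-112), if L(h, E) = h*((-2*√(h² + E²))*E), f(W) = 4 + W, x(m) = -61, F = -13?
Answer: 61 + 312*√313 ≈ 5580.8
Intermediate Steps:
N(Q, P) = -13
L(h, E) = -2*E*h*√(E² + h²) (L(h, E) = h*((-2*√(E² + h²))*E) = h*(-2*E*√(E² + h²)) = -2*E*h*√(E² + h²))
L(N(10, -14), f(8)) - x(-112) = -2*(4 + 8)*(-13)*√((4 + 8)² + (-13)²) - 1*(-61) = -2*12*(-13)*√(12² + 169) + 61 = -2*12*(-13)*√(144 + 169) + 61 = -2*12*(-13)*√313 + 61 = 312*√313 + 61 = 61 + 312*√313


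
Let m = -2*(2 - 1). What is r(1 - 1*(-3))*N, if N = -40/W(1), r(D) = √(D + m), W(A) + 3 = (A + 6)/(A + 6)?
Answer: 20*√2 ≈ 28.284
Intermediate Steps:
W(A) = -2 (W(A) = -3 + (A + 6)/(A + 6) = -3 + (6 + A)/(6 + A) = -3 + 1 = -2)
m = -2 (m = -2*1 = -2)
r(D) = √(-2 + D) (r(D) = √(D - 2) = √(-2 + D))
N = 20 (N = -40/(-2) = -40*(-½) = 20)
r(1 - 1*(-3))*N = √(-2 + (1 - 1*(-3)))*20 = √(-2 + (1 + 3))*20 = √(-2 + 4)*20 = √2*20 = 20*√2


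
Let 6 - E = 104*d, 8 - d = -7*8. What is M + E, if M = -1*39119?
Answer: -45769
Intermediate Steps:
M = -39119
d = 64 (d = 8 - (-7)*8 = 8 - 1*(-56) = 8 + 56 = 64)
E = -6650 (E = 6 - 104*64 = 6 - 1*6656 = 6 - 6656 = -6650)
M + E = -39119 - 6650 = -45769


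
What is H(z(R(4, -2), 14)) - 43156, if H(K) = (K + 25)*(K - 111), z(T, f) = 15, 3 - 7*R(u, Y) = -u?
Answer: -46996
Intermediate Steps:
R(u, Y) = 3/7 + u/7 (R(u, Y) = 3/7 - (-1)*u/7 = 3/7 + u/7)
H(K) = (-111 + K)*(25 + K) (H(K) = (25 + K)*(-111 + K) = (-111 + K)*(25 + K))
H(z(R(4, -2), 14)) - 43156 = (-2775 + 15² - 86*15) - 43156 = (-2775 + 225 - 1290) - 43156 = -3840 - 43156 = -46996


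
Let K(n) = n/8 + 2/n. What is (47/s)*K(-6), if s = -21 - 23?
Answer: 611/528 ≈ 1.1572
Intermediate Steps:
s = -44
K(n) = 2/n + n/8 (K(n) = n*(⅛) + 2/n = n/8 + 2/n = 2/n + n/8)
(47/s)*K(-6) = (47/(-44))*(2/(-6) + (⅛)*(-6)) = (47*(-1/44))*(2*(-⅙) - ¾) = -47*(-⅓ - ¾)/44 = -47/44*(-13/12) = 611/528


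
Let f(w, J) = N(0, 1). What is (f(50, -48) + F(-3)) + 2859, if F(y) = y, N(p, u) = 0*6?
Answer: 2856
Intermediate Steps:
N(p, u) = 0
f(w, J) = 0
(f(50, -48) + F(-3)) + 2859 = (0 - 3) + 2859 = -3 + 2859 = 2856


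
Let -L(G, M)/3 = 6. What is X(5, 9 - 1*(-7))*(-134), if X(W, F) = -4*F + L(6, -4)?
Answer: 10988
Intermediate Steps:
L(G, M) = -18 (L(G, M) = -3*6 = -18)
X(W, F) = -18 - 4*F (X(W, F) = -4*F - 18 = -18 - 4*F)
X(5, 9 - 1*(-7))*(-134) = (-18 - 4*(9 - 1*(-7)))*(-134) = (-18 - 4*(9 + 7))*(-134) = (-18 - 4*16)*(-134) = (-18 - 64)*(-134) = -82*(-134) = 10988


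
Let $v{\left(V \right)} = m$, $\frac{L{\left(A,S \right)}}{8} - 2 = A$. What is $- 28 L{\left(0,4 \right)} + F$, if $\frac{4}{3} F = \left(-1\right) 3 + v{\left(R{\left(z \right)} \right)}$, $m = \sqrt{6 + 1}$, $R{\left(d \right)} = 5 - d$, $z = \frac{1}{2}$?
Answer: $- \frac{1801}{4} + \frac{3 \sqrt{7}}{4} \approx -448.27$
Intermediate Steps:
$z = \frac{1}{2} \approx 0.5$
$L{\left(A,S \right)} = 16 + 8 A$
$m = \sqrt{7} \approx 2.6458$
$v{\left(V \right)} = \sqrt{7}$
$F = - \frac{9}{4} + \frac{3 \sqrt{7}}{4}$ ($F = \frac{3 \left(\left(-1\right) 3 + \sqrt{7}\right)}{4} = \frac{3 \left(-3 + \sqrt{7}\right)}{4} = - \frac{9}{4} + \frac{3 \sqrt{7}}{4} \approx -0.26569$)
$- 28 L{\left(0,4 \right)} + F = - 28 \left(16 + 8 \cdot 0\right) - \left(\frac{9}{4} - \frac{3 \sqrt{7}}{4}\right) = - 28 \left(16 + 0\right) - \left(\frac{9}{4} - \frac{3 \sqrt{7}}{4}\right) = \left(-28\right) 16 - \left(\frac{9}{4} - \frac{3 \sqrt{7}}{4}\right) = -448 - \left(\frac{9}{4} - \frac{3 \sqrt{7}}{4}\right) = - \frac{1801}{4} + \frac{3 \sqrt{7}}{4}$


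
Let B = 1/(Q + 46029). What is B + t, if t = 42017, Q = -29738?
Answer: 684498948/16291 ≈ 42017.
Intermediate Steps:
B = 1/16291 (B = 1/(-29738 + 46029) = 1/16291 ≈ 6.1384e-5)
B + t = 1/16291 + 42017 = 684498948/16291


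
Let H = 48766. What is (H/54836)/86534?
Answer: 24383/2372589212 ≈ 1.0277e-5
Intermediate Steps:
(H/54836)/86534 = (48766/54836)/86534 = (48766*(1/54836))*(1/86534) = (24383/27418)*(1/86534) = 24383/2372589212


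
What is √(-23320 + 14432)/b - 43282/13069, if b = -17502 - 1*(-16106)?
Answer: -43282/13069 - I*√2222/698 ≈ -3.3118 - 0.067533*I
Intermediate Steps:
b = -1396 (b = -17502 + 16106 = -1396)
√(-23320 + 14432)/b - 43282/13069 = √(-23320 + 14432)/(-1396) - 43282/13069 = √(-8888)*(-1/1396) - 43282*1/13069 = (2*I*√2222)*(-1/1396) - 43282/13069 = -I*√2222/698 - 43282/13069 = -43282/13069 - I*√2222/698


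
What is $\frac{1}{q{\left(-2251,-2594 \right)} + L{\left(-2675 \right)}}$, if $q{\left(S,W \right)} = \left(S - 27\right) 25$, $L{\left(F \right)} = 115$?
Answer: $- \frac{1}{56835} \approx -1.7595 \cdot 10^{-5}$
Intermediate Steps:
$q{\left(S,W \right)} = -675 + 25 S$ ($q{\left(S,W \right)} = \left(-27 + S\right) 25 = -675 + 25 S$)
$\frac{1}{q{\left(-2251,-2594 \right)} + L{\left(-2675 \right)}} = \frac{1}{\left(-675 + 25 \left(-2251\right)\right) + 115} = \frac{1}{\left(-675 - 56275\right) + 115} = \frac{1}{-56950 + 115} = \frac{1}{-56835} = - \frac{1}{56835}$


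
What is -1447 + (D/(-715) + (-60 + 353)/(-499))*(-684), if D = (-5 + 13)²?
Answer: -351129091/356785 ≈ -984.15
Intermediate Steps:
D = 64 (D = 8² = 64)
-1447 + (D/(-715) + (-60 + 353)/(-499))*(-684) = -1447 + (64/(-715) + (-60 + 353)/(-499))*(-684) = -1447 + (64*(-1/715) + 293*(-1/499))*(-684) = -1447 + (-64/715 - 293/499)*(-684) = -1447 - 241431/356785*(-684) = -1447 + 165138804/356785 = -351129091/356785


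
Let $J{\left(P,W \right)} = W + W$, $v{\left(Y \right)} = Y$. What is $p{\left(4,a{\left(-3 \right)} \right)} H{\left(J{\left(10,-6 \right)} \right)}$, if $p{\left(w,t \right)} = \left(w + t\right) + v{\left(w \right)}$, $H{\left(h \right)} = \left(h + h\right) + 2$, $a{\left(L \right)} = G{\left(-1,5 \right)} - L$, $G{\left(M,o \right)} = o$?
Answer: $-352$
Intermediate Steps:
$a{\left(L \right)} = 5 - L$
$J{\left(P,W \right)} = 2 W$
$H{\left(h \right)} = 2 + 2 h$ ($H{\left(h \right)} = 2 h + 2 = 2 + 2 h$)
$p{\left(w,t \right)} = t + 2 w$ ($p{\left(w,t \right)} = \left(w + t\right) + w = \left(t + w\right) + w = t + 2 w$)
$p{\left(4,a{\left(-3 \right)} \right)} H{\left(J{\left(10,-6 \right)} \right)} = \left(\left(5 - -3\right) + 2 \cdot 4\right) \left(2 + 2 \cdot 2 \left(-6\right)\right) = \left(\left(5 + 3\right) + 8\right) \left(2 + 2 \left(-12\right)\right) = \left(8 + 8\right) \left(2 - 24\right) = 16 \left(-22\right) = -352$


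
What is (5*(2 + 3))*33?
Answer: 825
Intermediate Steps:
(5*(2 + 3))*33 = (5*5)*33 = 25*33 = 825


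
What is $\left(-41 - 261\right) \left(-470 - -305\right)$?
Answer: $49830$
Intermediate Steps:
$\left(-41 - 261\right) \left(-470 - -305\right) = - 302 \left(-470 + 305\right) = \left(-302\right) \left(-165\right) = 49830$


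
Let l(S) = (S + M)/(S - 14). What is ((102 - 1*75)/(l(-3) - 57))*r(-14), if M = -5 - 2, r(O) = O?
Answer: 918/137 ≈ 6.7007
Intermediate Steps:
M = -7
l(S) = (-7 + S)/(-14 + S) (l(S) = (S - 7)/(S - 14) = (-7 + S)/(-14 + S))
((102 - 1*75)/(l(-3) - 57))*r(-14) = ((102 - 1*75)/((-7 - 3)/(-14 - 3) - 57))*(-14) = ((102 - 75)/(-10/(-17) - 57))*(-14) = (27/(-1/17*(-10) - 57))*(-14) = (27/(10/17 - 57))*(-14) = (27/(-959/17))*(-14) = -17/959*27*(-14) = -459/959*(-14) = 918/137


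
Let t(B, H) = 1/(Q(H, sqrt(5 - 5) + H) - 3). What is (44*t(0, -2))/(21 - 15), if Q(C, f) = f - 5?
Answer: -11/15 ≈ -0.73333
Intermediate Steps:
Q(C, f) = -5 + f
t(B, H) = 1/(-8 + H) (t(B, H) = 1/((-5 + (sqrt(5 - 5) + H)) - 3) = 1/((-5 + (sqrt(0) + H)) - 3) = 1/((-5 + (0 + H)) - 3) = 1/((-5 + H) - 3) = 1/(-8 + H))
(44*t(0, -2))/(21 - 15) = (44/(-8 - 2))/(21 - 15) = (44/(-10))/6 = (44*(-1/10))*(1/6) = -22/5*1/6 = -11/15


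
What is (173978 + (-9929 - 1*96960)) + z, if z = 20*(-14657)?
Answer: -226051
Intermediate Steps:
z = -293140
(173978 + (-9929 - 1*96960)) + z = (173978 + (-9929 - 1*96960)) - 293140 = (173978 + (-9929 - 96960)) - 293140 = (173978 - 106889) - 293140 = 67089 - 293140 = -226051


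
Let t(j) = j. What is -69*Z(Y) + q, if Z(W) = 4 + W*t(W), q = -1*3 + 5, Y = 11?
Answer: -8623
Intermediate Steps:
q = 2 (q = -3 + 5 = 2)
Z(W) = 4 + W² (Z(W) = 4 + W*W = 4 + W²)
-69*Z(Y) + q = -69*(4 + 11²) + 2 = -69*(4 + 121) + 2 = -69*125 + 2 = -8625 + 2 = -8623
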